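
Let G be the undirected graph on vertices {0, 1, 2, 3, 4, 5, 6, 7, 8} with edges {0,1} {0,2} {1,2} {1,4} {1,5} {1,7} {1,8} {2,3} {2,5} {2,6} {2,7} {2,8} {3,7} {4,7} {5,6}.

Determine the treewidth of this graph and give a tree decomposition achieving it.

Treewidth 2.
One optimal decomposition is:
Bags: B1 = {2, 3, 7}  B2 = {1, 2, 7}  B3 = {1, 2, 5}  B4 = {2, 5, 6}  B5 = {1, 4, 7}  B6 = {0, 1, 2}  B7 = {1, 2, 8}
Tree: B1–B2, B2–B3, B3–B4, B2–B5, B2–B6, B2–B7

Each bag holds 3 vertices, so the decomposition has width 2, which upper-bounds the treewidth. Conversely, {0, 1, 2} is a clique of size 3, and the vertices of any clique must share a bag in every tree decomposition; so some bag has ≥ 3 vertices and tw(G) ≥ 2. The upper and lower bounds meet at 2, so that is the treewidth.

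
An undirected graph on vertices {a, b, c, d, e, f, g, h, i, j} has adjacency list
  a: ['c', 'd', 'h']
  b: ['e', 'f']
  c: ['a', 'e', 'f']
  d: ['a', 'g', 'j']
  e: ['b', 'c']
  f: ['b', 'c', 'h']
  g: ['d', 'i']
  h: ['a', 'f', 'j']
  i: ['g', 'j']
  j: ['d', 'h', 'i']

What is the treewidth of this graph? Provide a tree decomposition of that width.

Treewidth 2.
One optimal decomposition is:
Bags: B1 = {b, e, f}  B2 = {c, e, f}  B3 = {c, f, h}  B4 = {a, c, h}  B5 = {a, h, j}  B6 = {a, d, j}  B7 = {d, i, j}  B8 = {d, g, i}
Tree: B1–B2, B2–B3, B3–B4, B4–B5, B5–B6, B6–B7, B7–B8

Every bag has size at most 3, so the width is 3 − 1 = 2 and tw(G) ≤ 2. Since b–e–c–f–b is a cycle in G, G is not acyclic. Forests are exactly the graphs of treewidth ≤ 1, so tw(G) ≥ 2. Therefore the treewidth is 2.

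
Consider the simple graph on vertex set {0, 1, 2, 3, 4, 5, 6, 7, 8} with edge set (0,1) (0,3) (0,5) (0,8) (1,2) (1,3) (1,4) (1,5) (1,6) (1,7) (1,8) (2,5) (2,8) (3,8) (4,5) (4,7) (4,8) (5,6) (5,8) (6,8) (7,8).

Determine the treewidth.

A width-3 tree decomposition is:
Bags: B1 = {1, 5, 6, 8}  B2 = {1, 4, 5, 8}  B3 = {1, 2, 5, 8}  B4 = {0, 1, 5, 8}  B5 = {0, 1, 3, 8}  B6 = {1, 4, 7, 8}
Tree: B1–B2, B1–B3, B3–B4, B4–B5, B2–B6
Every bag has size at most 4, so the width is 4 − 1 = 3 and tw(G) ≤ 3. Conversely, {0, 1, 3, 8} is a clique of size 4, and the vertices of any clique must share a bag in every tree decomposition; so some bag has ≥ 4 vertices and tw(G) ≥ 3. Hence tw(G) = 3 exactly.

3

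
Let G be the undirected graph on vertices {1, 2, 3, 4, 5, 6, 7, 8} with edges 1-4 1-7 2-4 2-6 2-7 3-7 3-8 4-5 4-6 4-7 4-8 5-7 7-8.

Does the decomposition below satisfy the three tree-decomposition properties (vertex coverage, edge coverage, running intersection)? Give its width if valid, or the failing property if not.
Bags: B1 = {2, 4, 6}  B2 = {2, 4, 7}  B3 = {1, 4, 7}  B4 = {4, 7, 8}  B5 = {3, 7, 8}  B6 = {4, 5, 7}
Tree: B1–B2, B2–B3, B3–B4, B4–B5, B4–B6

Yes; width 2.

Vertex coverage: the bags together contain {1, 2, 3, 4, 5, 6, 7, 8}, the full vertex set. Edge coverage: each edge of G has both endpoints in at least one bag. Running intersection: for every vertex, the bags containing it form a connected subtree. All three properties hold, so this is a valid tree decomposition of width max|bag| − 1 = 2, and hence tw(G) ≤ 2.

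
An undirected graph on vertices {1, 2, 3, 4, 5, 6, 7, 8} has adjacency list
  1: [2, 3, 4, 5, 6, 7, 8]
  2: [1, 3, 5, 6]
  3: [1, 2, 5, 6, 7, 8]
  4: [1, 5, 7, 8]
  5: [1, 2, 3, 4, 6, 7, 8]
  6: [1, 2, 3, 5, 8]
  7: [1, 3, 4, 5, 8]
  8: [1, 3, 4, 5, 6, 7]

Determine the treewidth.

A width-4 tree decomposition is:
Bags: B1 = {1, 3, 5, 7, 8}  B2 = {1, 4, 5, 7, 8}  B3 = {1, 3, 5, 6, 8}  B4 = {1, 2, 3, 5, 6}
Tree: B1–B2, B1–B3, B3–B4
Every bag has size at most 5, so the width is 5 − 1 = 4 and tw(G) ≤ 4. For the lower bound, the 5 vertices {1, 3, 5, 6, 8} are pairwise adjacent, and any tree decomposition puts a clique entirely inside one bag — forcing width ≥ 4. Therefore the treewidth is 4.

4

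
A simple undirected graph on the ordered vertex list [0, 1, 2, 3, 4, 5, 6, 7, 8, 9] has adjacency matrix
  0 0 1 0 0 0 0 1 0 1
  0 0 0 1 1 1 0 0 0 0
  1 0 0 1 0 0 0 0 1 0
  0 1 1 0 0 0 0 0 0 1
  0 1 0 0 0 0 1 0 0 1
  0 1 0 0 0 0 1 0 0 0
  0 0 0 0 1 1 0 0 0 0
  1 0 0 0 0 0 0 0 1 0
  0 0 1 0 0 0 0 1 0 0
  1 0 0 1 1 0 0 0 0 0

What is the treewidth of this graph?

2

A width-2 tree decomposition is:
Bags: B1 = {1, 5, 6}  B2 = {1, 4, 6}  B3 = {1, 3, 4}  B4 = {3, 4, 9}  B5 = {2, 3, 9}  B6 = {0, 2, 9}  B7 = {0, 2, 8}  B8 = {0, 7, 8}
Tree: B1–B2, B2–B3, B3–B4, B4–B5, B5–B6, B6–B7, B7–B8
The largest bag has 3 vertices, giving width 2; this decomposition certifies tw(G) ≤ 2. Since 5–6–4–1–5 is a cycle in G, G is not acyclic. Forests are exactly the graphs of treewidth ≤ 1, so tw(G) ≥ 2. The upper and lower bounds meet at 2, so that is the treewidth.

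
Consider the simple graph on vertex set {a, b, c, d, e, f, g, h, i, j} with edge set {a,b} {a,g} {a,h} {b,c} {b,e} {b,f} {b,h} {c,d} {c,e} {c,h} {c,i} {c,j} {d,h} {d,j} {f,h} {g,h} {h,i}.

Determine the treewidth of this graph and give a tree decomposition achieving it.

Every bag has size at most 3, so the width is 3 − 1 = 2 and tw(G) ≤ 2. Conversely, {c, d, j} is a clique of size 3, and the vertices of any clique must share a bag in every tree decomposition; so some bag has ≥ 3 vertices and tw(G) ≥ 2. Therefore the treewidth is 2.

Treewidth 2.
Bags: B1 = {b, c, h}  B2 = {b, c, e}  B3 = {c, d, h}  B4 = {a, b, h}  B5 = {c, h, i}  B6 = {a, g, h}  B7 = {c, d, j}  B8 = {b, f, h}
Tree: B1–B2, B1–B3, B1–B4, B3–B5, B4–B6, B3–B7, B1–B8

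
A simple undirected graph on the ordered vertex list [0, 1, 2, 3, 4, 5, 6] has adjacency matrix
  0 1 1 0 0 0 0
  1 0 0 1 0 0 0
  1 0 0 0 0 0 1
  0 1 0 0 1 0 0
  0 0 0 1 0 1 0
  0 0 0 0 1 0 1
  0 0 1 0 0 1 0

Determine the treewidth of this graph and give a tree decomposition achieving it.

Treewidth 2.
Bags: B1 = {4, 5, 6}  B2 = {3, 4, 6}  B3 = {1, 3, 6}  B4 = {0, 1, 6}  B5 = {0, 2, 6}
Tree: B1–B2, B2–B3, B3–B4, B4–B5

Each bag holds 3 vertices, so the decomposition has width 2, which upper-bounds the treewidth. Since 6–5–4–3–1–0–2–6 is a cycle in G, G is not acyclic. Forests are exactly the graphs of treewidth ≤ 1, so tw(G) ≥ 2. Hence tw(G) = 2 exactly.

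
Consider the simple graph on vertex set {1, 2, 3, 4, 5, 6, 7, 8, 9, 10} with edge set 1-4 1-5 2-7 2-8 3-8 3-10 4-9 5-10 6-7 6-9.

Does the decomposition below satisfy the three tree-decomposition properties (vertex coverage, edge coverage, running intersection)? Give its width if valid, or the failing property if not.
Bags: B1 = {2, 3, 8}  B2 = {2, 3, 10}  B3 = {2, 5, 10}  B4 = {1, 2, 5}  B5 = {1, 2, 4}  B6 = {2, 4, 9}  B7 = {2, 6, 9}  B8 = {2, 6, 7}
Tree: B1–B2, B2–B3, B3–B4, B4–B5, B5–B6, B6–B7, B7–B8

Yes; width 2.

Checking the three conditions: (i) the bags cover all of {1, 2, 3, 4, 5, 6, 7, 8, 9, 10}; (ii) for each edge, some bag contains both endpoints; (iii) the bags containing any fixed vertex form a subtree. All hold, so the decomposition is valid with width 3 − 1 = 2.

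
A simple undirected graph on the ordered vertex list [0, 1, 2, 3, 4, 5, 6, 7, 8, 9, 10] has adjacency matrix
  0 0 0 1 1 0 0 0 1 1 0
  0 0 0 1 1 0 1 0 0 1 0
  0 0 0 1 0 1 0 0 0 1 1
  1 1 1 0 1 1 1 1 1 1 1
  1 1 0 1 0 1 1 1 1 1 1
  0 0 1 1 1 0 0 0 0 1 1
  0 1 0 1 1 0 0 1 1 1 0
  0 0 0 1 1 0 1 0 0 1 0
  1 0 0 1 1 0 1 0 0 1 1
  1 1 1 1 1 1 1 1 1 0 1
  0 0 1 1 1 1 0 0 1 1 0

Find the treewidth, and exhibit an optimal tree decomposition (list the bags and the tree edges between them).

Treewidth 4.
One such decomposition:
Bags: B1 = {3, 4, 8, 9, 10}  B2 = {3, 4, 6, 8, 9}  B3 = {3, 4, 5, 9, 10}  B4 = {3, 4, 6, 7, 9}  B5 = {0, 3, 4, 8, 9}  B6 = {1, 3, 4, 6, 9}  B7 = {2, 3, 5, 9, 10}
Tree: B1–B2, B1–B3, B2–B4, B1–B5, B4–B6, B3–B7

Each bag holds 5 vertices, so the decomposition has width 4, which upper-bounds the treewidth. Conversely, {2, 3, 5, 9, 10} is a clique of size 5, and the vertices of any clique must share a bag in every tree decomposition; so some bag has ≥ 5 vertices and tw(G) ≥ 4. Combining the bounds, tw(G) = 4.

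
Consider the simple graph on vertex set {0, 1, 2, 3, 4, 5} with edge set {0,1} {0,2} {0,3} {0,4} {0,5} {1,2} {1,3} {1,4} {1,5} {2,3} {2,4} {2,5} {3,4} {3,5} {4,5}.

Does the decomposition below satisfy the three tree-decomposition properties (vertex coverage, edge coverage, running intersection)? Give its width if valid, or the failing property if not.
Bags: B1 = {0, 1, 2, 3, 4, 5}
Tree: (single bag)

Yes; width 5.

Every vertex of G appears in some bag (union = {0, 1, 2, 3, 4, 5}); every edge is covered by a bag; and for each vertex v the set of bags containing v is connected in the bag tree. The decomposition is therefore valid. The largest bag has 6 vertices, so the width is 5.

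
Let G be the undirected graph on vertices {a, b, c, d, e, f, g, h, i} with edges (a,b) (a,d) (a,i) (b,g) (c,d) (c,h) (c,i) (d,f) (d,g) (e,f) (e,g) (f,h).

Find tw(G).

A width-3 tree decomposition is:
Bags: B1 = {a, b, c, i}  B2 = {a, b, c, d}  B3 = {b, c, d, g}  B4 = {c, d, g, h}  B5 = {d, f, g, h}  B6 = {e, f, g, h}
Tree: B1–B2, B2–B3, B3–B4, B4–B5, B5–B6
Every bag has size at most 4, so the width is 4 − 1 = 3 and tw(G) ≤ 3. For the lower bound: the 4 vertex sets {a,b,i}, {c}, {d}, {e,f,g,h} are disjoint, each induces a connected subgraph, and every pair is joined by at least one edge of G. Contracting each set to a single vertex therefore yields K_{4} as a minor, and since treewidth is minor-monotone, tw(G) ≥ tw(K_{4}) = 3. Hence tw(G) = 3 exactly.

3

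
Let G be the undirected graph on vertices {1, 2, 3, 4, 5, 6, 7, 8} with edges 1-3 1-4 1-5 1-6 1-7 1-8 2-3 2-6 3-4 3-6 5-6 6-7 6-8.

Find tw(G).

A width-2 tree decomposition is:
Bags: B1 = {1, 3, 6}  B2 = {1, 6, 8}  B3 = {2, 3, 6}  B4 = {1, 3, 4}  B5 = {1, 6, 7}  B6 = {1, 5, 6}
Tree: B1–B2, B1–B3, B1–B4, B1–B5, B1–B6
The largest bag has 3 vertices, giving width 2; this decomposition certifies tw(G) ≤ 2. On the other hand G contains the 3-clique {1, 3, 4}. A clique must lie in a single bag of any decomposition, so no decomposition can have width below 2. Therefore the treewidth is 2.

2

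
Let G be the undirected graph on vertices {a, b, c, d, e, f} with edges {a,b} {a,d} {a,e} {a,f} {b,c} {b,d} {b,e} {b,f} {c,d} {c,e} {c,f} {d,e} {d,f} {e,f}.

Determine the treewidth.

4

A width-4 tree decomposition is:
Bags: B1 = {b, c, d, e, f}  B2 = {a, b, d, e, f}
Tree: B1–B2
The largest bag has 5 vertices, giving width 4; this decomposition certifies tw(G) ≤ 4. On the other hand G contains the 5-clique {b, c, d, e, f}. A clique must lie in a single bag of any decomposition, so no decomposition can have width below 4. Hence tw(G) = 4 exactly.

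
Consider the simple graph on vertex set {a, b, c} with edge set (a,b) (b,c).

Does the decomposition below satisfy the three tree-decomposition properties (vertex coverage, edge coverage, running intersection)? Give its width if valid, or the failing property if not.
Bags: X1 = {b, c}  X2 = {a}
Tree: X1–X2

A tree decomposition must satisfy three properties: every vertex lies in some bag; for every edge, both endpoints lie together in some bag; and for every vertex, the bags containing it form a connected subtree. Here edge (b,a) lies in no bag, so the decomposition is invalid.

No — edge (b,a) lies in no bag.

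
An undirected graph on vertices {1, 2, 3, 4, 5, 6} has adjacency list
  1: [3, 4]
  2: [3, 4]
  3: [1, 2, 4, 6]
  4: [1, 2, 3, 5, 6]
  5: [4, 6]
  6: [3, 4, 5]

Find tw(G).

2

A width-2 tree decomposition is:
Bags: B1 = {1, 3, 4}  B2 = {3, 4, 6}  B3 = {2, 3, 4}  B4 = {4, 5, 6}
Tree: B1–B2, B2–B3, B2–B4
Every bag has size at most 3, so the width is 3 − 1 = 2 and tw(G) ≤ 2. For the lower bound, the 3 vertices {1, 3, 4} are pairwise adjacent, and any tree decomposition puts a clique entirely inside one bag — forcing width ≥ 2. Therefore the treewidth is 2.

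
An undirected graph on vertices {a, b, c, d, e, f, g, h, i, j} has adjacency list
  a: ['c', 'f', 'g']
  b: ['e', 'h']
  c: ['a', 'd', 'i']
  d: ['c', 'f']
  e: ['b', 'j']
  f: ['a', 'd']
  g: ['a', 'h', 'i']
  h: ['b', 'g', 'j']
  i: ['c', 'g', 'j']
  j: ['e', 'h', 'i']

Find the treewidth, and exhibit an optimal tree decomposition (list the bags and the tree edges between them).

The largest bag has 3 vertices, giving width 2; this decomposition certifies tw(G) ≤ 2. For the lower bound, G contains the cycle b–e–j–h–b, so G is not a forest; only forests have treewidth ≤ 1, hence tw(G) ≥ 2. The upper and lower bounds meet at 2, so that is the treewidth.

Treewidth 2.
One optimal decomposition is:
Bags: B1 = {b, e, h}  B2 = {e, h, j}  B3 = {g, h, j}  B4 = {g, i, j}  B5 = {a, g, i}  B6 = {a, c, i}  B7 = {a, c, f}  B8 = {c, d, f}
Tree: B1–B2, B2–B3, B3–B4, B4–B5, B5–B6, B6–B7, B7–B8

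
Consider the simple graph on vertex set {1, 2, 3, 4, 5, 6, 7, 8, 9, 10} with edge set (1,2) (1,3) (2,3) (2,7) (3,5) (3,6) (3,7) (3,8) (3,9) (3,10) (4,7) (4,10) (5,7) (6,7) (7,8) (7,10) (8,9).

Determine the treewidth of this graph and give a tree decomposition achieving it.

Treewidth 2.
Bags: B1 = {3, 6, 7}  B2 = {2, 3, 7}  B3 = {3, 7, 10}  B4 = {3, 7, 8}  B5 = {4, 7, 10}  B6 = {1, 2, 3}  B7 = {3, 8, 9}  B8 = {3, 5, 7}
Tree: B1–B2, B2–B3, B3–B4, B3–B5, B2–B6, B4–B7, B2–B8

The largest bag has 3 vertices, giving width 2; this decomposition certifies tw(G) ≤ 2. Conversely, {1, 2, 3} is a clique of size 3, and the vertices of any clique must share a bag in every tree decomposition; so some bag has ≥ 3 vertices and tw(G) ≥ 2. The upper and lower bounds meet at 2, so that is the treewidth.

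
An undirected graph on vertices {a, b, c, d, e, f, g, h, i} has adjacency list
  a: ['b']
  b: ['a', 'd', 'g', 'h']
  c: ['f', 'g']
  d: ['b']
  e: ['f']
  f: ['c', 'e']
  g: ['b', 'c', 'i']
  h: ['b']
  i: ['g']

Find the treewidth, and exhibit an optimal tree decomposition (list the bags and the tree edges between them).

Treewidth 1.
Bags: B1 = {g, i}  B2 = {b, g}  B3 = {a, b}  B4 = {c, g}  B5 = {b, d}  B6 = {c, f}  B7 = {e, f}  B8 = {b, h}
Tree: B1–B2, B2–B3, B1–B4, B3–B5, B4–B6, B6–B7, B5–B8

Each bag holds 2 vertices, so the decomposition has width 1, which upper-bounds the treewidth. Any graph with an edge has treewidth ≥ 1, and G has the edge i–g. Therefore the treewidth is 1.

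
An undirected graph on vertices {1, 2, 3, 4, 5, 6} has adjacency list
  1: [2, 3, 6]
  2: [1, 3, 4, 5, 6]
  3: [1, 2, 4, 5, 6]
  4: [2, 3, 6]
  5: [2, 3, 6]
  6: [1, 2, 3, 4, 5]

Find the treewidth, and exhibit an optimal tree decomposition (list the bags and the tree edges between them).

Treewidth 3.
Bags: B1 = {1, 2, 3, 6}  B2 = {2, 3, 4, 6}  B3 = {2, 3, 5, 6}
Tree: B1–B2, B2–B3

Every bag has size at most 4, so the width is 4 − 1 = 3 and tw(G) ≤ 3. Conversely, {1, 2, 3, 6} is a clique of size 4, and the vertices of any clique must share a bag in every tree decomposition; so some bag has ≥ 4 vertices and tw(G) ≥ 3. Combining the bounds, tw(G) = 3.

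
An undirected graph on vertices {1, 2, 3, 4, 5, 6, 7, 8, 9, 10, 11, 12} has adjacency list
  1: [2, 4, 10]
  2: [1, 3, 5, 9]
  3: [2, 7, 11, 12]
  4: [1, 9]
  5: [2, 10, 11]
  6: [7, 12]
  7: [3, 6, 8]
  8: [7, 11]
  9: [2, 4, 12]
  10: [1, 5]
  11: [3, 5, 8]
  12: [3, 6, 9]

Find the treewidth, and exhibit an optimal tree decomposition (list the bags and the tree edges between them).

The largest bag has 4 vertices, giving width 3; this decomposition certifies tw(G) ≤ 3. For the lower bound: the 4 vertex sets {6,7,8}, {12}, {3}, {2,5,9,11} are disjoint, each induces a connected subgraph, and every pair is joined by at least one edge of G. Contracting each set to a single vertex therefore yields K_{4} as a minor, and since treewidth is minor-monotone, tw(G) ≥ tw(K_{4}) = 3. Hence tw(G) = 3 exactly.

Treewidth 3.
One such decomposition:
Bags: B1 = {6, 7, 8, 12}  B2 = {3, 7, 8, 12}  B3 = {3, 8, 11, 12}  B4 = {3, 9, 11, 12}  B5 = {2, 3, 9, 11}  B6 = {2, 5, 9, 11}  B7 = {2, 4, 5, 9}  B8 = {1, 2, 4, 5}  B9 = {1, 4, 5, 10}
Tree: B1–B2, B2–B3, B3–B4, B4–B5, B5–B6, B6–B7, B7–B8, B8–B9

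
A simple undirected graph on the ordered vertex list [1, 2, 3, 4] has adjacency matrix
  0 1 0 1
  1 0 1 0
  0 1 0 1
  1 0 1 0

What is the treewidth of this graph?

2

A width-2 tree decomposition is:
Bags: B1 = {1, 2, 4}  B2 = {2, 3, 4}
Tree: B1–B2
The largest bag has 3 vertices, giving width 2; this decomposition certifies tw(G) ≤ 2. The edges 2–1–4–3–2 form a cycle, so G is not a tree and its treewidth is at least 2. The upper and lower bounds meet at 2, so that is the treewidth.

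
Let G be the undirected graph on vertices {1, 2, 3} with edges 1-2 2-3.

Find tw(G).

1

A width-1 tree decomposition is:
Bags: B1 = {1, 2}  B2 = {2, 3}
Tree: B1–B2
Every bag has size at most 2, so the width is 2 − 1 = 1 and tw(G) ≤ 1. Any graph with an edge has treewidth ≥ 1, and G has the edge 2–1. Therefore the treewidth is 1.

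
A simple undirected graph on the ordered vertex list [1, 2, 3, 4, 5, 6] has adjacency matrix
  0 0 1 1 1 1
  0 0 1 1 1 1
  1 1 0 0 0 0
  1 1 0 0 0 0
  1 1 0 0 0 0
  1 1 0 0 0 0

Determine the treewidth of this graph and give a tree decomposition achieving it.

Treewidth 2.
One such decomposition:
Bags: B1 = {1, 2, 4}  B2 = {1, 2, 3}  B3 = {1, 2, 5}  B4 = {1, 2, 6}
Tree: B1–B2, B2–B3, B3–B4

The largest bag has 3 vertices, giving width 2; this decomposition certifies tw(G) ≤ 2. The edges 4–2–3–1–4 form a cycle, so G is not a tree and its treewidth is at least 2. The upper and lower bounds meet at 2, so that is the treewidth.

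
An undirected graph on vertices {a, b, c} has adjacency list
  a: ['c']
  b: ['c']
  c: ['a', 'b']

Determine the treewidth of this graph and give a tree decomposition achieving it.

Treewidth 1.
One such decomposition:
Bags: B1 = {a, c}  B2 = {b, c}
Tree: B1–B2

Each bag holds 2 vertices, so the decomposition has width 1, which upper-bounds the treewidth. Any graph with an edge has treewidth ≥ 1, and G has the edge a–c. Combining the bounds, tw(G) = 1.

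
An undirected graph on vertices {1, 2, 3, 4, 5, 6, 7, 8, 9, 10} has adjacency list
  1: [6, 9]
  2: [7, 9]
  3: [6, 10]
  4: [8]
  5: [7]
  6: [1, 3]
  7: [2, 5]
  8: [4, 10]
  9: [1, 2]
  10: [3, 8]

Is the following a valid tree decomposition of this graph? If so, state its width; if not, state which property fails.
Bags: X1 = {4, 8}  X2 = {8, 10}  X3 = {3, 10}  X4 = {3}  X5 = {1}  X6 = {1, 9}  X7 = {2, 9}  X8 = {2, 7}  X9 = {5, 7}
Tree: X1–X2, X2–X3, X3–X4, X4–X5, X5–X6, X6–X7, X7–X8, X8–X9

A tree decomposition must satisfy three properties: every vertex lies in some bag; for every edge, both endpoints lie together in some bag; and for every vertex, the bags containing it form a connected subtree. Here vertex 6 appears in no bag, so the decomposition is invalid.

No — vertex 6 appears in no bag.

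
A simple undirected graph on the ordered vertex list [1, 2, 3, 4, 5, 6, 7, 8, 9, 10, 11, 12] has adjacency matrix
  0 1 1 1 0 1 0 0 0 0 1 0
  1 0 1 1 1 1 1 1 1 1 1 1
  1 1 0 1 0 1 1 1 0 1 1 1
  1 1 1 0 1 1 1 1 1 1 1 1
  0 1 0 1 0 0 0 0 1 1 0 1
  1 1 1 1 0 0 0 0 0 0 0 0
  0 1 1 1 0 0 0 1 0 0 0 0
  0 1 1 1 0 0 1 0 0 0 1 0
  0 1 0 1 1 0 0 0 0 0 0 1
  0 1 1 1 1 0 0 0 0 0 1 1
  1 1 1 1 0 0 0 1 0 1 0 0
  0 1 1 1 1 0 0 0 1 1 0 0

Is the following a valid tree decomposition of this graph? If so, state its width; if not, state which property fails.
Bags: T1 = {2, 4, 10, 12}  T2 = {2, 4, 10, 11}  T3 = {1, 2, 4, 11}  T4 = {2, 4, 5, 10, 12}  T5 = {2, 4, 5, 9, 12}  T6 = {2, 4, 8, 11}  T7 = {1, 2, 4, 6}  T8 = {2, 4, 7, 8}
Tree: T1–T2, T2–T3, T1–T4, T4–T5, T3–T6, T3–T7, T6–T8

No — vertex 3 appears in no bag.

A tree decomposition must satisfy three properties: every vertex lies in some bag; for every edge, both endpoints lie together in some bag; and for every vertex, the bags containing it form a connected subtree. Here vertex 3 appears in no bag, so the decomposition is invalid.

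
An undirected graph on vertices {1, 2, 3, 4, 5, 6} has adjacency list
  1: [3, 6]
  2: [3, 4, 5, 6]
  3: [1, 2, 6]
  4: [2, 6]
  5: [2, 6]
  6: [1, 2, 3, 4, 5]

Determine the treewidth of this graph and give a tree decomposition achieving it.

Every bag has size at most 3, so the width is 3 − 1 = 2 and tw(G) ≤ 2. For the lower bound, the 3 vertices {1, 3, 6} are pairwise adjacent, and any tree decomposition puts a clique entirely inside one bag — forcing width ≥ 2. Therefore the treewidth is 2.

Treewidth 2.
One optimal decomposition is:
Bags: B1 = {2, 3, 6}  B2 = {2, 5, 6}  B3 = {1, 3, 6}  B4 = {2, 4, 6}
Tree: B1–B2, B1–B3, B2–B4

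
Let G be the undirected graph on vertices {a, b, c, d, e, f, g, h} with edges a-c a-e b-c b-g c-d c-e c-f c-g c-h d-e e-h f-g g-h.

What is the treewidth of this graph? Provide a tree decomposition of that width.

Treewidth 2.
Bags: B1 = {c, e, h}  B2 = {c, g, h}  B3 = {c, f, g}  B4 = {b, c, g}  B5 = {c, d, e}  B6 = {a, c, e}
Tree: B1–B2, B2–B3, B2–B4, B1–B5, B5–B6

The largest bag has 3 vertices, giving width 2; this decomposition certifies tw(G) ≤ 2. Conversely, {c, d, e} is a clique of size 3, and the vertices of any clique must share a bag in every tree decomposition; so some bag has ≥ 3 vertices and tw(G) ≥ 2. The upper and lower bounds meet at 2, so that is the treewidth.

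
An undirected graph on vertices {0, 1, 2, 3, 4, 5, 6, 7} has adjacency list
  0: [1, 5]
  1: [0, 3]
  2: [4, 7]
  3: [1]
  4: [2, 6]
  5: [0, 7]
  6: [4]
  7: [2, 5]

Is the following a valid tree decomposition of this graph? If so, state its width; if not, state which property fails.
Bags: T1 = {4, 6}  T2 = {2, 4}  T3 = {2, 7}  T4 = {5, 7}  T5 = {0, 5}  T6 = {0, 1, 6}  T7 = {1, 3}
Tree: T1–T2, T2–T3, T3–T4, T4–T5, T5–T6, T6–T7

A tree decomposition must satisfy three properties: every vertex lies in some bag; for every edge, both endpoints lie together in some bag; and for every vertex, the bags containing it form a connected subtree. Here bags containing vertex 6 are not connected in the tree, so the decomposition is invalid.

No — bags containing vertex 6 are not connected in the tree.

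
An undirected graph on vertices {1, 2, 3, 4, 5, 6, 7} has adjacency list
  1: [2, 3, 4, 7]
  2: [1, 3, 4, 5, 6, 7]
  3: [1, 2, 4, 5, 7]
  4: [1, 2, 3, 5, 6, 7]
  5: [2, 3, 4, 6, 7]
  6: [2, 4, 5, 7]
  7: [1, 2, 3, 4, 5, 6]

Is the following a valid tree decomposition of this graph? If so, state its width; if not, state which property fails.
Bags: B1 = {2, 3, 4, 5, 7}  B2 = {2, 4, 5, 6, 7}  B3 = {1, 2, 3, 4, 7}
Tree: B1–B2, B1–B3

Yes; width 4.

Every vertex of G appears in some bag (union = {1, 2, 3, 4, 5, 6, 7}); every edge is covered by a bag; and for each vertex v the set of bags containing v is connected in the bag tree. The decomposition is therefore valid. The largest bag has 5 vertices, so the width is 4.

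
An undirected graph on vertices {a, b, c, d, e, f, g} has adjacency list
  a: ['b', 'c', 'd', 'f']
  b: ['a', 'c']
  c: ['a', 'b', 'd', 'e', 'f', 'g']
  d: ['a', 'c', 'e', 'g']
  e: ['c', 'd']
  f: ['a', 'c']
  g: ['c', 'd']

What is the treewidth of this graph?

A width-2 tree decomposition is:
Bags: B1 = {c, d, g}  B2 = {a, c, d}  B3 = {a, c, f}  B4 = {c, d, e}  B5 = {a, b, c}
Tree: B1–B2, B2–B3, B1–B4, B3–B5
Every bag has size at most 3, so the width is 3 − 1 = 2 and tw(G) ≤ 2. Conversely, {c, d, g} is a clique of size 3, and the vertices of any clique must share a bag in every tree decomposition; so some bag has ≥ 3 vertices and tw(G) ≥ 2. The upper and lower bounds meet at 2, so that is the treewidth.

2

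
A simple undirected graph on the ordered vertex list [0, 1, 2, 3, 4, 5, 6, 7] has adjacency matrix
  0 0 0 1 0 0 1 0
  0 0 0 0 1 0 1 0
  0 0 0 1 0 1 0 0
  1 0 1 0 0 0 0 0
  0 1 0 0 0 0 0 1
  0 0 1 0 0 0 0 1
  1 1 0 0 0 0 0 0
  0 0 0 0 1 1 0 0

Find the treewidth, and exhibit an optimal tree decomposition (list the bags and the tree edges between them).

Treewidth 2.
One such decomposition:
Bags: B1 = {1, 4, 7}  B2 = {1, 5, 7}  B3 = {1, 2, 5}  B4 = {1, 2, 3}  B5 = {0, 1, 3}  B6 = {0, 1, 6}
Tree: B1–B2, B2–B3, B3–B4, B4–B5, B5–B6

Each bag holds 3 vertices, so the decomposition has width 2, which upper-bounds the treewidth. Since 1–4–7–5–2–3–0–6–1 is a cycle in G, G is not acyclic. Forests are exactly the graphs of treewidth ≤ 1, so tw(G) ≥ 2. Hence tw(G) = 2 exactly.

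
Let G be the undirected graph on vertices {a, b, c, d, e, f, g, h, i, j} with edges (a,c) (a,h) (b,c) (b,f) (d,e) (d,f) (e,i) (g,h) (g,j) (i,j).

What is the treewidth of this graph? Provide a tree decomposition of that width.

Every bag has size at most 3, so the width is 3 − 1 = 2 and tw(G) ≤ 2. For the lower bound, G contains the cycle h–a–c–b–f–d–e–i–j–g–h, so G is not a forest; only forests have treewidth ≤ 1, hence tw(G) ≥ 2. Therefore the treewidth is 2.

Treewidth 2.
One optimal decomposition is:
Bags: B1 = {a, c, h}  B2 = {b, c, h}  B3 = {b, f, h}  B4 = {d, f, h}  B5 = {d, e, h}  B6 = {e, h, i}  B7 = {h, i, j}  B8 = {g, h, j}
Tree: B1–B2, B2–B3, B3–B4, B4–B5, B5–B6, B6–B7, B7–B8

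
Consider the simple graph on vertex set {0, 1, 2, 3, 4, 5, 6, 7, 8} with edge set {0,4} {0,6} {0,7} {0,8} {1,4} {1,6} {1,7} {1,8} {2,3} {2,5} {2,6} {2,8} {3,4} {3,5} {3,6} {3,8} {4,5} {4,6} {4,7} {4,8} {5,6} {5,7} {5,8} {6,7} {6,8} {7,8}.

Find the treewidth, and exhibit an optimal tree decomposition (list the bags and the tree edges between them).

Treewidth 4.
One such decomposition:
Bags: B1 = {0, 4, 6, 7, 8}  B2 = {1, 4, 6, 7, 8}  B3 = {4, 5, 6, 7, 8}  B4 = {3, 4, 5, 6, 8}  B5 = {2, 3, 5, 6, 8}
Tree: B1–B2, B1–B3, B3–B4, B4–B5

Every bag has size at most 5, so the width is 5 − 1 = 4 and tw(G) ≤ 4. Conversely, {2, 3, 5, 6, 8} is a clique of size 5, and the vertices of any clique must share a bag in every tree decomposition; so some bag has ≥ 5 vertices and tw(G) ≥ 4. Combining the bounds, tw(G) = 4.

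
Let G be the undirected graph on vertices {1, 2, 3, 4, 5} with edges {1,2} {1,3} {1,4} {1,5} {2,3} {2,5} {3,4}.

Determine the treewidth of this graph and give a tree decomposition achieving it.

Treewidth 2.
One such decomposition:
Bags: B1 = {1, 3, 4}  B2 = {1, 2, 3}  B3 = {1, 2, 5}
Tree: B1–B2, B2–B3

Each bag holds 3 vertices, so the decomposition has width 2, which upper-bounds the treewidth. For the lower bound, the 3 vertices {1, 2, 3} are pairwise adjacent, and any tree decomposition puts a clique entirely inside one bag — forcing width ≥ 2. Therefore the treewidth is 2.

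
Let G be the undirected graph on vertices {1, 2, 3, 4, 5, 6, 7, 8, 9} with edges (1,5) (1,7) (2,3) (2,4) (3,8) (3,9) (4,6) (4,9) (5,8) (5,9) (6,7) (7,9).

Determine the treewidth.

3

A width-3 tree decomposition is:
Bags: B1 = {1, 3, 5, 8}  B2 = {1, 3, 5, 9}  B3 = {1, 3, 7, 9}  B4 = {2, 3, 7, 9}  B5 = {2, 4, 7, 9}  B6 = {2, 4, 6, 7}
Tree: B1–B2, B2–B3, B3–B4, B4–B5, B5–B6
The largest bag has 4 vertices, giving width 3; this decomposition certifies tw(G) ≤ 3. For the lower bound: the 4 vertex sets {1,5,8}, {3}, {9}, {2,4,6,7} are disjoint, each induces a connected subgraph, and every pair is joined by at least one edge of G. Contracting each set to a single vertex therefore yields K_{4} as a minor, and since treewidth is minor-monotone, tw(G) ≥ tw(K_{4}) = 3. Combining the bounds, tw(G) = 3.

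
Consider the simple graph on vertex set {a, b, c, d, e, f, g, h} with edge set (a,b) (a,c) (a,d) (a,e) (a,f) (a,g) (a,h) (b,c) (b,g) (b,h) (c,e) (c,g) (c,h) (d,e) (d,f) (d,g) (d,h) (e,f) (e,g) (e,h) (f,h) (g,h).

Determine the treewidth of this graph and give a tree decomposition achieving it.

Treewidth 4.
One such decomposition:
Bags: B1 = {a, d, e, f, h}  B2 = {a, d, e, g, h}  B3 = {a, c, e, g, h}  B4 = {a, b, c, g, h}
Tree: B1–B2, B2–B3, B3–B4

The largest bag has 5 vertices, giving width 4; this decomposition certifies tw(G) ≤ 4. For the lower bound, the 5 vertices {a, d, e, g, h} are pairwise adjacent, and any tree decomposition puts a clique entirely inside one bag — forcing width ≥ 4. Combining the bounds, tw(G) = 4.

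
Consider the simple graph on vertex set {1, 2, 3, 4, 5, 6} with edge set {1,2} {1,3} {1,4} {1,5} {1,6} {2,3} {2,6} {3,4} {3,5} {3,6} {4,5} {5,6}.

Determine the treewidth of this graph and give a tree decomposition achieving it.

The largest bag has 4 vertices, giving width 3; this decomposition certifies tw(G) ≤ 3. For the lower bound, the 4 vertices {1, 2, 3, 6} are pairwise adjacent, and any tree decomposition puts a clique entirely inside one bag — forcing width ≥ 3. Hence tw(G) = 3 exactly.

Treewidth 3.
One such decomposition:
Bags: B1 = {1, 2, 3, 6}  B2 = {1, 3, 5, 6}  B3 = {1, 3, 4, 5}
Tree: B1–B2, B2–B3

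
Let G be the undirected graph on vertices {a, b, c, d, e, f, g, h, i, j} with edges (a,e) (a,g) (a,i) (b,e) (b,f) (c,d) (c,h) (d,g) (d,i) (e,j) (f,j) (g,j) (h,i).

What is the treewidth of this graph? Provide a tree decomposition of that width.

Each bag holds 3 vertices, so the decomposition has width 2, which upper-bounds the treewidth. For the lower bound, G contains the cycle f–b–e–j–f, so G is not a forest; only forests have treewidth ≤ 1, hence tw(G) ≥ 2. The upper and lower bounds meet at 2, so that is the treewidth.

Treewidth 2.
One optimal decomposition is:
Bags: B1 = {b, f, j}  B2 = {b, e, j}  B3 = {e, g, j}  B4 = {a, e, g}  B5 = {a, d, g}  B6 = {a, d, i}  B7 = {c, d, i}  B8 = {c, h, i}
Tree: B1–B2, B2–B3, B3–B4, B4–B5, B5–B6, B6–B7, B7–B8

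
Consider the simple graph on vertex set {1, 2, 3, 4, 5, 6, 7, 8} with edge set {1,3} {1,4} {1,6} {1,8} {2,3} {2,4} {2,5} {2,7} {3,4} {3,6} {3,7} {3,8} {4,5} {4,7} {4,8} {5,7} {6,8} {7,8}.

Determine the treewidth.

A width-3 tree decomposition is:
Bags: B1 = {3, 4, 7, 8}  B2 = {1, 3, 4, 8}  B3 = {2, 3, 4, 7}  B4 = {1, 3, 6, 8}  B5 = {2, 4, 5, 7}
Tree: B1–B2, B1–B3, B2–B4, B3–B5
Each bag holds 4 vertices, so the decomposition has width 3, which upper-bounds the treewidth. On the other hand G contains the 4-clique {1, 3, 4, 8}. A clique must lie in a single bag of any decomposition, so no decomposition can have width below 3. Hence tw(G) = 3 exactly.

3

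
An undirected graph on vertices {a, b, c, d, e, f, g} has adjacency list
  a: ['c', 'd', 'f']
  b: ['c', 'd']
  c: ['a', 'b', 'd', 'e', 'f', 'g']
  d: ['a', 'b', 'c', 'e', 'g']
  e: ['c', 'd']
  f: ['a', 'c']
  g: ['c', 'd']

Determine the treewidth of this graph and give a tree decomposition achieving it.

Each bag holds 3 vertices, so the decomposition has width 2, which upper-bounds the treewidth. Conversely, {c, d, g} is a clique of size 3, and the vertices of any clique must share a bag in every tree decomposition; so some bag has ≥ 3 vertices and tw(G) ≥ 2. Therefore the treewidth is 2.

Treewidth 2.
Bags: B1 = {c, d, e}  B2 = {b, c, d}  B3 = {a, c, d}  B4 = {a, c, f}  B5 = {c, d, g}
Tree: B1–B2, B1–B3, B3–B4, B2–B5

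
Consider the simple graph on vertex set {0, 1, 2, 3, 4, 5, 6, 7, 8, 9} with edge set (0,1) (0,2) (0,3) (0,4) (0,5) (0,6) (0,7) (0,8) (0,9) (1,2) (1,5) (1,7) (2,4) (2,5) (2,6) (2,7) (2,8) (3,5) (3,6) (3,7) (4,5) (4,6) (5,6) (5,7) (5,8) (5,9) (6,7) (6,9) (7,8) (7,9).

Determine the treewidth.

4

A width-4 tree decomposition is:
Bags: B1 = {0, 2, 4, 5, 6}  B2 = {0, 2, 5, 6, 7}  B3 = {0, 3, 5, 6, 7}  B4 = {0, 5, 6, 7, 9}  B5 = {0, 1, 2, 5, 7}  B6 = {0, 2, 5, 7, 8}
Tree: B1–B2, B2–B3, B2–B4, B2–B5, B5–B6
The largest bag has 5 vertices, giving width 4; this decomposition certifies tw(G) ≤ 4. Conversely, {0, 2, 4, 5, 6} is a clique of size 5, and the vertices of any clique must share a bag in every tree decomposition; so some bag has ≥ 5 vertices and tw(G) ≥ 4. Combining the bounds, tw(G) = 4.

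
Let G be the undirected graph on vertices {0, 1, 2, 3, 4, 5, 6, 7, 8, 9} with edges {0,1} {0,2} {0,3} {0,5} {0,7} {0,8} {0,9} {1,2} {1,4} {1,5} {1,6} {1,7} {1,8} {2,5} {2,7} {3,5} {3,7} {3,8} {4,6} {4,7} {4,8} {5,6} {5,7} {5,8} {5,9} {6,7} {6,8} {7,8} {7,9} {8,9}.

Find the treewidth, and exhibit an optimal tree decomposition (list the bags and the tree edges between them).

Treewidth 4.
One such decomposition:
Bags: B1 = {1, 5, 6, 7, 8}  B2 = {0, 1, 5, 7, 8}  B3 = {1, 4, 6, 7, 8}  B4 = {0, 5, 7, 8, 9}  B5 = {0, 1, 2, 5, 7}  B6 = {0, 3, 5, 7, 8}
Tree: B1–B2, B1–B3, B2–B4, B2–B5, B4–B6

Every bag has size at most 5, so the width is 5 − 1 = 4 and tw(G) ≤ 4. For the lower bound, the 5 vertices {1, 4, 6, 7, 8} are pairwise adjacent, and any tree decomposition puts a clique entirely inside one bag — forcing width ≥ 4. Therefore the treewidth is 4.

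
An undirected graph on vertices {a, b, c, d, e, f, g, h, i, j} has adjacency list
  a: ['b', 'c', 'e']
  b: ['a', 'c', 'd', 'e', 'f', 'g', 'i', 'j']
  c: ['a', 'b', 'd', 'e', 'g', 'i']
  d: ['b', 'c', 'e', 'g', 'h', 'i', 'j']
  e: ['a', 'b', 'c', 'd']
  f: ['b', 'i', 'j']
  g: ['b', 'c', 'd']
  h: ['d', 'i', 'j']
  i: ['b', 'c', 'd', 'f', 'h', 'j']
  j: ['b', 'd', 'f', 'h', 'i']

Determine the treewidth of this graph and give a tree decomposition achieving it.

Treewidth 3.
One optimal decomposition is:
Bags: B1 = {b, c, d, i}  B2 = {b, d, i, j}  B3 = {b, f, i, j}  B4 = {d, h, i, j}  B5 = {b, c, d, e}  B6 = {b, c, d, g}  B7 = {a, b, c, e}
Tree: B1–B2, B2–B3, B2–B4, B1–B5, B5–B6, B5–B7

Each bag holds 4 vertices, so the decomposition has width 3, which upper-bounds the treewidth. Conversely, {d, h, i, j} is a clique of size 4, and the vertices of any clique must share a bag in every tree decomposition; so some bag has ≥ 4 vertices and tw(G) ≥ 3. The upper and lower bounds meet at 3, so that is the treewidth.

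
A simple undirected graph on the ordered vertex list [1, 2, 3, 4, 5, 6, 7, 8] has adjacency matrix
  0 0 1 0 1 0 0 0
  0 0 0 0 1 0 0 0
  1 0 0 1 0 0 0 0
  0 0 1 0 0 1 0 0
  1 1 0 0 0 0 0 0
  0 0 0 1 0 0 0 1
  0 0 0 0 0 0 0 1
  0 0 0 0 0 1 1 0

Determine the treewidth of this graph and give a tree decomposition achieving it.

Treewidth 1.
Bags: B1 = {2, 5}  B2 = {1, 5}  B3 = {1, 3}  B4 = {3, 4}  B5 = {4, 6}  B6 = {6, 8}  B7 = {7, 8}
Tree: B1–B2, B2–B3, B3–B4, B4–B5, B5–B6, B6–B7

The largest bag has 2 vertices, giving width 1; this decomposition certifies tw(G) ≤ 1. Since G has at least one edge (e.g. 2–5), it is not an edgeless graph, so tw(G) ≥ 1. Hence tw(G) = 1 exactly.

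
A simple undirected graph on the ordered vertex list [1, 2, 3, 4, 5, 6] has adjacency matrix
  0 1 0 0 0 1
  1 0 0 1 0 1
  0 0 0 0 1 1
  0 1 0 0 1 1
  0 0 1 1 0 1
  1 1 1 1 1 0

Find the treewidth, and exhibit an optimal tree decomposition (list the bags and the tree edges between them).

The largest bag has 3 vertices, giving width 2; this decomposition certifies tw(G) ≤ 2. For the lower bound, the 3 vertices {1, 2, 6} are pairwise adjacent, and any tree decomposition puts a clique entirely inside one bag — forcing width ≥ 2. Therefore the treewidth is 2.

Treewidth 2.
One such decomposition:
Bags: B1 = {2, 4, 6}  B2 = {4, 5, 6}  B3 = {1, 2, 6}  B4 = {3, 5, 6}
Tree: B1–B2, B1–B3, B2–B4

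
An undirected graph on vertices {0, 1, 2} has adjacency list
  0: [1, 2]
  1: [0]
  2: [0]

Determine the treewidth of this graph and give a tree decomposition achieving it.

Each bag holds 2 vertices, so the decomposition has width 1, which upper-bounds the treewidth. G has an edge, so its treewidth is at least 1. Hence tw(G) = 1 exactly.

Treewidth 1.
One optimal decomposition is:
Bags: B1 = {0, 2}  B2 = {0, 1}
Tree: B1–B2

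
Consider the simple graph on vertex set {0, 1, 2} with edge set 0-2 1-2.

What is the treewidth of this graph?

A width-1 tree decomposition is:
Bags: B1 = {0, 2}  B2 = {1, 2}
Tree: B1–B2
Each bag holds 2 vertices, so the decomposition has width 1, which upper-bounds the treewidth. Since G has at least one edge (e.g. 0–2), it is not an edgeless graph, so tw(G) ≥ 1. Hence tw(G) = 1 exactly.

1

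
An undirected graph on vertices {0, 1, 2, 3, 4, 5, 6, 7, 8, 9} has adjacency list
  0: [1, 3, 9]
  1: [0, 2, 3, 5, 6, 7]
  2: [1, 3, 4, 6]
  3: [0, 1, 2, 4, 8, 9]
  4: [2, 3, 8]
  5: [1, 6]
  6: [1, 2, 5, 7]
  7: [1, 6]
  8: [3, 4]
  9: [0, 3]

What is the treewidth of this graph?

2

A width-2 tree decomposition is:
Bags: B1 = {1, 2, 3}  B2 = {2, 3, 4}  B3 = {3, 4, 8}  B4 = {1, 2, 6}  B5 = {1, 6, 7}  B6 = {0, 1, 3}  B7 = {1, 5, 6}  B8 = {0, 3, 9}
Tree: B1–B2, B2–B3, B1–B4, B4–B5, B1–B6, B4–B7, B6–B8
The largest bag has 3 vertices, giving width 2; this decomposition certifies tw(G) ≤ 2. Conversely, {3, 4, 8} is a clique of size 3, and the vertices of any clique must share a bag in every tree decomposition; so some bag has ≥ 3 vertices and tw(G) ≥ 2. Therefore the treewidth is 2.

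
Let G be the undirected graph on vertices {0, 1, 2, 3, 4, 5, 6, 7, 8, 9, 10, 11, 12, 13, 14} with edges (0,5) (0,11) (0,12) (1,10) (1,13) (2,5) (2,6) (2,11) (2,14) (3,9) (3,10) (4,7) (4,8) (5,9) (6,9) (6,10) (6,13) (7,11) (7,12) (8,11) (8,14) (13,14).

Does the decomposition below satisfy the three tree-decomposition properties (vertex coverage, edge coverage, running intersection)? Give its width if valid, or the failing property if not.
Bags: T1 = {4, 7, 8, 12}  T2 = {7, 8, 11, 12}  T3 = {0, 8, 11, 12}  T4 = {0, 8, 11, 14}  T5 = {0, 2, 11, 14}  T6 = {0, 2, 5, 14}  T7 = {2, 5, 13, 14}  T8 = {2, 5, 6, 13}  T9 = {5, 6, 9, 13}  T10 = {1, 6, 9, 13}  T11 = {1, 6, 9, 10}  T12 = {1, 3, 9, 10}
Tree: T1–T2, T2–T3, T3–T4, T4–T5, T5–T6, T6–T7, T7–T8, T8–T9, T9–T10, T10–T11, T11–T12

Checking the three conditions: (i) the bags cover all of {0, 1, 2, 3, 4, 5, 6, 7, 8, 9, 10, 11, 12, 13, 14}; (ii) for each edge, some bag contains both endpoints; (iii) the bags containing any fixed vertex form a subtree. All hold, so the decomposition is valid with width 4 − 1 = 3.

Yes; width 3.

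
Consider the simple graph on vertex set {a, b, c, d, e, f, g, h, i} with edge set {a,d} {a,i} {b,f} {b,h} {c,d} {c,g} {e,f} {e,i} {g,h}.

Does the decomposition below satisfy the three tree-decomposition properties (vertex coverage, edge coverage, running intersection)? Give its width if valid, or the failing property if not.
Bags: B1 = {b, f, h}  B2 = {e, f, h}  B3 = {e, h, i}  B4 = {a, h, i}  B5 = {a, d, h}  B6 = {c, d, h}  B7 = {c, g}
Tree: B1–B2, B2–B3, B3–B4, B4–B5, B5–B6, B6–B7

A tree decomposition must satisfy three properties: every vertex lies in some bag; for every edge, both endpoints lie together in some bag; and for every vertex, the bags containing it form a connected subtree. Here edge (h,g) lies in no bag, so the decomposition is invalid.

No — edge (h,g) lies in no bag.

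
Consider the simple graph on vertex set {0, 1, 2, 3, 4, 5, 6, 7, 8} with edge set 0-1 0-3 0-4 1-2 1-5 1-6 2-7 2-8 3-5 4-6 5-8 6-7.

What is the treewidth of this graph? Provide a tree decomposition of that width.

Treewidth 3.
Bags: B1 = {2, 6, 7, 8}  B2 = {1, 2, 6, 8}  B3 = {1, 5, 6, 8}  B4 = {1, 4, 5, 6}  B5 = {0, 1, 4, 5}  B6 = {0, 3, 4, 5}
Tree: B1–B2, B2–B3, B3–B4, B4–B5, B5–B6

The largest bag has 4 vertices, giving width 3; this decomposition certifies tw(G) ≤ 3. For the lower bound: the 4 vertex sets {2,7,8}, {6}, {1}, {0,3,4,5} are disjoint, each induces a connected subgraph, and every pair is joined by at least one edge of G. Contracting each set to a single vertex therefore yields K_{4} as a minor, and since treewidth is minor-monotone, tw(G) ≥ tw(K_{4}) = 3. Therefore the treewidth is 3.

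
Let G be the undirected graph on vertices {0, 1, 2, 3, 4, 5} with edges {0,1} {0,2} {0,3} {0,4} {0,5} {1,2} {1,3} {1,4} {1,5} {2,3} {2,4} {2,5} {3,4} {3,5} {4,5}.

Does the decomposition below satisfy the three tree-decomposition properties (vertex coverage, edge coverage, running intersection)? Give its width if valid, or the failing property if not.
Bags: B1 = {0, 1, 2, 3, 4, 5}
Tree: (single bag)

Yes; width 5.

Checking the three conditions: (i) the bags cover all of {0, 1, 2, 3, 4, 5}; (ii) for each edge, some bag contains both endpoints; (iii) the bags containing any fixed vertex form a subtree. All hold, so the decomposition is valid with width 6 − 1 = 5.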